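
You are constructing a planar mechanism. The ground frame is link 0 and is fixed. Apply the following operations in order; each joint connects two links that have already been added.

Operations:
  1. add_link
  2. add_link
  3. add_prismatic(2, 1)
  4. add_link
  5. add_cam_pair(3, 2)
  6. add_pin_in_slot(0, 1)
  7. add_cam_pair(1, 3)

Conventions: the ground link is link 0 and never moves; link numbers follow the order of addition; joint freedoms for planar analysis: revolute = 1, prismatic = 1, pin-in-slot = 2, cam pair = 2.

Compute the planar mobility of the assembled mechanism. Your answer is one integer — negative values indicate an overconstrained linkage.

(L,J1,J2)=(1,0,0); link0 fixed
link1: (2,0,0)
link2: (3,0,0)
P 2-1 [J1]: (3,1,0)
link3: (4,1,0)
C 3-2 [J2]: (4,1,1)
PS 0-1 [J2]: (4,1,2)
C 1-3 [J2]: (4,1,3)
Grübler: 3·3 − 2·1 − 3 = 4

M = 4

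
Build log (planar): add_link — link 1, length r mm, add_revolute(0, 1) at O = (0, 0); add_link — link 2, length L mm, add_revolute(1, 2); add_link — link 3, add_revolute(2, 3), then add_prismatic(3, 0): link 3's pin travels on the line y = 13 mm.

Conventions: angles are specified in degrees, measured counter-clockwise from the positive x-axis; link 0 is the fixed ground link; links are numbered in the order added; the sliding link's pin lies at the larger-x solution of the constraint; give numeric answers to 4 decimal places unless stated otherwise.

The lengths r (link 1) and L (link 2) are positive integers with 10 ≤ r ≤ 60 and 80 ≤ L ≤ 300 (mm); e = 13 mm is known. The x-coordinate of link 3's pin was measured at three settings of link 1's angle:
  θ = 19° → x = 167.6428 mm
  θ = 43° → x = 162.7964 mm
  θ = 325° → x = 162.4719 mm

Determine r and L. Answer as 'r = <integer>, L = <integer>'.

constraint per measurement: (x − r cos θ)² + (r sin θ − e)² = L²
subtracting the θ₁ and θ₂ equations cancels the r² and L² terms:
r = (x₁² − x₂²) / (2[(x₁cos θ₁ + e sin θ₁) − (x₂cos θ₂ + e sin θ₂)]) = 22.9999 → r = 23
L² = (x₁ − r cos θ₁)² + (r sin θ₁ − e)² = 21315.9871 → L = 146.0000 → L = 146
check at θ₃=325°: x = 162.4719 (printed 162.4719) ✓

r = 23, L = 146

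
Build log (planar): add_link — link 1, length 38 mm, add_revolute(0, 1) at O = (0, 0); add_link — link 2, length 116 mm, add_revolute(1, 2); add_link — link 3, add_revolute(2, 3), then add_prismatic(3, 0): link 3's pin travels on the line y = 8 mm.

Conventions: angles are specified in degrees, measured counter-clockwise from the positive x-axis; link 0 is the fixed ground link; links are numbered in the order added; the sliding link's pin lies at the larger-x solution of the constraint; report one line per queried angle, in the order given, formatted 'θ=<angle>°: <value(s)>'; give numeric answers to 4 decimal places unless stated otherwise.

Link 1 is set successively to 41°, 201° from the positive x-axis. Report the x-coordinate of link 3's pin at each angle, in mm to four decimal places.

geometry: r = 38 mm, L = 116 mm, e = 8 mm
θ=41°: crank pin P = (r cos θ, r sin θ) = (28.678964, 24.930243)
θ=41°: h = r sin θ − e = 24.930243 − 8 = 16.930243
θ=41°: x = r cos θ + √(L² − h²) = 28.678964 + 114.757862 = 143.436826
θ=201°: crank pin P = (r cos θ, r sin θ) = (-35.476056, -13.617982)
θ=201°: h = r sin θ − e = -13.617982 − 8 = -21.617982
θ=201°: x = r cos θ + √(L² − h²) = -35.476056 + 113.967815 = 78.491759

θ=41°: 143.4368
θ=201°: 78.4918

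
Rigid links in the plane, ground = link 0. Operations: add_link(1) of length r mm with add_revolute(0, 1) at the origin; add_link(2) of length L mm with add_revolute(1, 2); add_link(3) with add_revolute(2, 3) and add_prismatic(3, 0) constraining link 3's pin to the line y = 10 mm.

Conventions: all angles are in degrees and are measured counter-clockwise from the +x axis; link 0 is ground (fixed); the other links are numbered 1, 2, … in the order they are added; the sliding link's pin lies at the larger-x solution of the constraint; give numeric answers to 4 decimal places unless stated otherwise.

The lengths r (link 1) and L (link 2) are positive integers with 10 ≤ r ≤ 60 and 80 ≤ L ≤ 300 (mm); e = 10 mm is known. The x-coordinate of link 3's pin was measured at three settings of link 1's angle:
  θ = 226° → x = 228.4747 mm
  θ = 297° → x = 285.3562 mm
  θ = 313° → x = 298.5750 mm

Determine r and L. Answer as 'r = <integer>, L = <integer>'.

constraint per measurement: (x − r cos θ)² + (r sin θ − e)² = L²
subtracting the θ₁ and θ₂ equations cancels the r² and L² terms:
r = (x₁² − x₂²) / (2[(x₁cos θ₁ + e sin θ₁) − (x₂cos θ₂ + e sin θ₂)]) = 50.9999 → r = 51
L² = (x₁ − r cos θ₁)² + (r sin θ₁ − e)² = 71824.0251 → L = 268.0000 → L = 268
check at θ₃=313°: x = 298.5750 (printed 298.5750) ✓

r = 51, L = 268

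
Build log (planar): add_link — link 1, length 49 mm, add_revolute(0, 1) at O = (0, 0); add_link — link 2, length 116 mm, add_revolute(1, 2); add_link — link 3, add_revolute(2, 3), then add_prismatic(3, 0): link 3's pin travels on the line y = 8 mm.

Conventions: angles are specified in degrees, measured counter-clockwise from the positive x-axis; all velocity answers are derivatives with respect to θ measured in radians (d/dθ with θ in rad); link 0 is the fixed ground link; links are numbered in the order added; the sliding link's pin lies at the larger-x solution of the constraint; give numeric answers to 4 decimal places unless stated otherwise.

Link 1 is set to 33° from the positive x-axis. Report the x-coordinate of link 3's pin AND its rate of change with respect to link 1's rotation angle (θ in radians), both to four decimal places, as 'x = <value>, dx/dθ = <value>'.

geometry: r = 49 mm, L = 116 mm, e = 8 mm
crank pin P = (r cos θ, r sin θ) = (41.094858, 26.687313)
h = r sin θ − e = 26.687313 − 8 = 18.687313
x = r cos θ + √(L² − h²) = 41.094858 + 114.484865 = 155.579723
dx/dθ = −r sin θ − h·r cos θ/√(L² − h²) (θ in radians; h = 18.687313) = -33.395208

x = 155.5797, dx/dθ = -33.3952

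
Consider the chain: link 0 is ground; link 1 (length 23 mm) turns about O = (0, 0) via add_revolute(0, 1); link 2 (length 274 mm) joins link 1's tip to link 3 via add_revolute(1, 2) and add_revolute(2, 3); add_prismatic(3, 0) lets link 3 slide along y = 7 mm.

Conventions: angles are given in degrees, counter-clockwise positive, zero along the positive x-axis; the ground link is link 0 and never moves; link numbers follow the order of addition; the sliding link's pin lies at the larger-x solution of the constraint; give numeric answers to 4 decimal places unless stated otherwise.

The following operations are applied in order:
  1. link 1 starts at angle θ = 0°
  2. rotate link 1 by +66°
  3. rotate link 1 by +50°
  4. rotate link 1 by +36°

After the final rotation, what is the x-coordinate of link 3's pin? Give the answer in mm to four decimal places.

geometry: r = 23 mm, L = 274 mm, e = 7 mm; θ starts at 0°
rotate link 1 by +66°: θ ← 0° +66° = 66°
rotate link 1 by +50°: θ ← 66° +50° = 116°
rotate link 1 by +36°: θ ← 116° +36° = 152°
crank pin P = (r cos θ, r sin θ) = (-20.307795, 10.797846)
h = r sin θ − e = 10.797846 − 7 = 3.797846
x = r cos θ + √(L² − h²) = -20.307795 + 273.973678 = 253.665884

253.6659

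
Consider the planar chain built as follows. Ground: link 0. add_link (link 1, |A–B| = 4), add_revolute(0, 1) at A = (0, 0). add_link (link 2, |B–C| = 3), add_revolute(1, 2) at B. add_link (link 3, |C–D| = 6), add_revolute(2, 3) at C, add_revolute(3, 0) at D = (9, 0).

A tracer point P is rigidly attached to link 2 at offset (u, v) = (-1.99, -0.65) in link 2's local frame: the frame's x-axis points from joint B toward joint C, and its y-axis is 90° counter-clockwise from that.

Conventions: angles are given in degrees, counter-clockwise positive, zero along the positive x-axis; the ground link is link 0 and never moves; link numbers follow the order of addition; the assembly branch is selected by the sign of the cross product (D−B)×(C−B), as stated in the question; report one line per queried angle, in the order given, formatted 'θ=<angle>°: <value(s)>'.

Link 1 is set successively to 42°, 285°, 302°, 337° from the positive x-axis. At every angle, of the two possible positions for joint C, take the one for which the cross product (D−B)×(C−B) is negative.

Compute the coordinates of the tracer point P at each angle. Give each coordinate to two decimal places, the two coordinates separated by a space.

A=(0,0), D=(9.00,0)
θ=42°: B = A + 4.00·(cos42°, sin42°) = (2.9726, 2.6765)
θ=42°: |BD| = 6.5950
θ=42°: circle(B,3.00) ∩ circle(D,6.00): a=1.2505, h=2.7270
θ=42°:   candidates: C₊=(5.2222,4.6613) cross=17.984; C₋=(3.0087,-0.3233) cross=-17.984
θ=42°:   branch - wants cross < 0 → take C=(3.0087,-0.3233) (cross=-17.984)
θ=42°: ex = (C−B)/|BC| = (0.0120,-0.9999); ey = (0.9999,0.0120)
θ=42°: P = B + -1.99·ex + -0.65·ey = (2.2987,4.6585)
θ=285°: B = A + 4.00·(cos285°, sin285°) = (1.0353, -3.8637)
θ=285°: |BD| = 8.8524
θ=285°: circle(B,3.00) ∩ circle(D,6.00): a=2.9012, h=0.7636
θ=285°:   candidates: C₊=(3.3123,-1.9104) cross=6.760; C₋=(3.9788,-3.2845) cross=-6.760
θ=285°:   branch - wants cross < 0 → take C=(3.9788,-3.2845) (cross=-6.760)
θ=285°: ex = (C−B)/|BC| = (0.9812,0.1931); ey = (-0.1931,0.9812)
θ=285°: P = B + -1.99·ex + -0.65·ey = (-0.7918,-4.8857)
θ=302°: B = A + 4.00·(cos302°, sin302°) = (2.1197, -3.3922)
θ=302°: |BD| = 7.6711
θ=302°: circle(B,3.00) ∩ circle(D,6.00): a=2.0757, h=2.1660
θ=302°:   candidates: C₊=(3.0236,-0.5316) cross=16.615; C₋=(4.9392,-4.4170) cross=-16.615
θ=302°:   branch - wants cross < 0 → take C=(4.9392,-4.4170) (cross=-16.615)
θ=302°: ex = (C−B)/|BC| = (0.9398,-0.3416); ey = (0.3416,0.9398)
θ=302°: P = B + -1.99·ex + -0.65·ey = (0.0273,-3.3233)
θ=337°: B = A + 4.00·(cos337°, sin337°) = (3.6820, -1.5629)
θ=337°: |BD| = 5.5429
θ=337°: circle(B,3.00) ∩ circle(D,6.00): a=0.3359, h=2.9811
θ=337°:   candidates: C₊=(3.1637,1.3920) cross=16.524; C₋=(4.8449,-4.3284) cross=-16.524
θ=337°:   branch - wants cross < 0 → take C=(4.8449,-4.3284) (cross=-16.524)
θ=337°: ex = (C−B)/|BC| = (0.3876,-0.9218); ey = (0.9218,0.3876)
θ=337°: P = B + -1.99·ex + -0.65·ey = (2.3115,0.0195)

θ=42°: 2.30 4.66
θ=285°: -0.79 -4.89
θ=302°: 0.03 -3.32
θ=337°: 2.31 0.02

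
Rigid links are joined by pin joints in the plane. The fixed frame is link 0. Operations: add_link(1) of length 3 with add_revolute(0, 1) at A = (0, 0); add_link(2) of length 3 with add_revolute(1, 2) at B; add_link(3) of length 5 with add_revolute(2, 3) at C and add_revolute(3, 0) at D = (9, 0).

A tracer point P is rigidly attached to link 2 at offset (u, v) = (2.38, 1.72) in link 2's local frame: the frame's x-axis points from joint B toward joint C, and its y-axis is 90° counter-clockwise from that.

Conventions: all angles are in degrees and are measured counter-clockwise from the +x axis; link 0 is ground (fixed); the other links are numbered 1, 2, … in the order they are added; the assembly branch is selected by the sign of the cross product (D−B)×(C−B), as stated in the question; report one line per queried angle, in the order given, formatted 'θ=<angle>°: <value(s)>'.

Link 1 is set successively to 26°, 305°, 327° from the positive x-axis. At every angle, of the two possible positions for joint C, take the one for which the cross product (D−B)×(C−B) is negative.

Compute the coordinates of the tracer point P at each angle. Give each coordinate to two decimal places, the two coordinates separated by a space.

A=(0,0), D=(9.00,0)
θ=26°: B = A + 3.00·(cos26°, sin26°) = (2.6964, 1.3151)
θ=26°: |BD| = 6.4393
θ=26°: circle(B,3.00) ∩ circle(D,5.00): a=1.9773, h=2.2562
θ=26°:   candidates: C₊=(5.0928,3.1199) cross=14.528; C₋=(4.1712,-1.2973) cross=-14.528
θ=26°:   branch - wants cross < 0 → take C=(4.1712,-1.2973) (cross=-14.528)
θ=26°: ex = (C−B)/|BC| = (0.4916,-0.8708); ey = (0.8708,0.4916)
θ=26°: P = B + 2.38·ex + 1.72·ey = (5.3642,0.0882)
θ=305°: B = A + 3.00·(cos305°, sin305°) = (1.7207, -2.4575)
θ=305°: |BD| = 7.6829
θ=305°: circle(B,3.00) ∩ circle(D,5.00): a=2.8002, h=1.0766
θ=305°:   candidates: C₊=(4.0294,-0.5418) cross=8.271; C₋=(4.7182,-2.5818) cross=-8.271
θ=305°:   branch - wants cross < 0 → take C=(4.7182,-2.5818) (cross=-8.271)
θ=305°: ex = (C−B)/|BC| = (0.9991,-0.0415); ey = (0.0415,0.9991)
θ=305°: P = B + 2.38·ex + 1.72·ey = (4.1700,-0.8376)
θ=327°: B = A + 3.00·(cos327°, sin327°) = (2.5160, -1.6339)
θ=327°: |BD| = 6.6867
θ=327°: circle(B,3.00) ∩ circle(D,5.00): a=2.1469, h=2.0954
θ=327°:   candidates: C₊=(4.0858,0.9226) cross=14.011; C₋=(5.1099,-3.1412) cross=-14.011
θ=327°:   branch - wants cross < 0 → take C=(5.1099,-3.1412) (cross=-14.011)
θ=327°: ex = (C−B)/|BC| = (0.8646,-0.5024); ey = (0.5024,0.8646)
θ=327°: P = B + 2.38·ex + 1.72·ey = (5.4380,-1.3425)

θ=26°: 5.36 0.09
θ=305°: 4.17 -0.84
θ=327°: 5.44 -1.34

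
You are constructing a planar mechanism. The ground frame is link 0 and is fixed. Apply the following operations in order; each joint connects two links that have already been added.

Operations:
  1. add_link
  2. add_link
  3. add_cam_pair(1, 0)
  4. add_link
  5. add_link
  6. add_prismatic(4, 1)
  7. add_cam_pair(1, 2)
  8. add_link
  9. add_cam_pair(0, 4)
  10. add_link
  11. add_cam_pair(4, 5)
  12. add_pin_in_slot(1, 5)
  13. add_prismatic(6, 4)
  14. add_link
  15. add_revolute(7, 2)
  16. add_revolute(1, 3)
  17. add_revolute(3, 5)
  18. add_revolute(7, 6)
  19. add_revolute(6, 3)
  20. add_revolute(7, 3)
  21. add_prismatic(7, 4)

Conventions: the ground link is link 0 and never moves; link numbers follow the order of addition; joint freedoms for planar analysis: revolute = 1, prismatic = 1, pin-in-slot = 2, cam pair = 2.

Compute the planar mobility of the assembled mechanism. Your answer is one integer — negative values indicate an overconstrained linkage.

(L,J1,J2)=(1,0,0); link0 fixed
link1: (2,0,0)
link2: (3,0,0)
C 1-0 [J2]: (3,0,1)
link3: (4,0,1)
link4: (5,0,1)
P 4-1 [J1]: (5,1,1)
C 1-2 [J2]: (5,1,2)
link5: (6,1,2)
C 0-4 [J2]: (6,1,3)
link6: (7,1,3)
C 4-5 [J2]: (7,1,4)
PS 1-5 [J2]: (7,1,5)
P 6-4 [J1]: (7,2,5)
link7: (8,2,5)
R 7-2 [J1]: (8,3,5)
R 1-3 [J1]: (8,4,5)
R 3-5 [J1]: (8,5,5)
R 7-6 [J1]: (8,6,5)
R 6-3 [J1]: (8,7,5)
R 7-3 [J1]: (8,8,5)
P 7-4 [J1]: (8,9,5)
Grübler: 3·7 − 2·9 − 5 = -2

M = -2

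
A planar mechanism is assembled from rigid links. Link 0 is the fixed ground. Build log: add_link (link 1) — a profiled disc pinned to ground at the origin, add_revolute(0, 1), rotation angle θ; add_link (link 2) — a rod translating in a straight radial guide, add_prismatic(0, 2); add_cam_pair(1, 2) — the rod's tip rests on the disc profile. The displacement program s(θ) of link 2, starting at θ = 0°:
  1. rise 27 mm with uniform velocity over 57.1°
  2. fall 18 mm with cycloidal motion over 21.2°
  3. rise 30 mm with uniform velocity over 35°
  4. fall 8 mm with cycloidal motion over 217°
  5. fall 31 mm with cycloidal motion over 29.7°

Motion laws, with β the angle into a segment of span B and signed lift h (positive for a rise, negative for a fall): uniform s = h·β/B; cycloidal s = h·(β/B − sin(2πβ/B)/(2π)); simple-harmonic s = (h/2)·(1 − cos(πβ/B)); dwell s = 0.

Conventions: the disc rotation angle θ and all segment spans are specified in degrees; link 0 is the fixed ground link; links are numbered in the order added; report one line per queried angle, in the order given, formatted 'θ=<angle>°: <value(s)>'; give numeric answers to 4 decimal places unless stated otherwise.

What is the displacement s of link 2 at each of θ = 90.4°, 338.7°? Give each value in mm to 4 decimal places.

seg 1 [0°–57.1°] uniform, h=27: full span → s += 27 → s = 27.0000
seg 2 [57.1°–78.3°] cycloidal, h=-18: full span → s += -18 → s = 9.0000
seg 3 [78.3°–113.3°] uniform, h=30: θ=90.4° here. β=12.1, B=35. 30·12.1/35 = 10.3714 → s = 19.3714
seg 3 [78.3°–113.3°] uniform, h=30: full span → s += 30 → s = 39.0000
seg 4 [113.3°–330.3°] cycloidal, h=-8: full span → s += -8 → s = 31.0000
seg 5 [330.3°–360°] cycloidal, h=-31: θ=338.7° here. β=8.4, B=29.7. -31·(0.2828 − sin(2π·0.2828)/(2π)) = -3.9385 → s = 27.0615

θ=90.4°: 19.3714
θ=338.7°: 27.0615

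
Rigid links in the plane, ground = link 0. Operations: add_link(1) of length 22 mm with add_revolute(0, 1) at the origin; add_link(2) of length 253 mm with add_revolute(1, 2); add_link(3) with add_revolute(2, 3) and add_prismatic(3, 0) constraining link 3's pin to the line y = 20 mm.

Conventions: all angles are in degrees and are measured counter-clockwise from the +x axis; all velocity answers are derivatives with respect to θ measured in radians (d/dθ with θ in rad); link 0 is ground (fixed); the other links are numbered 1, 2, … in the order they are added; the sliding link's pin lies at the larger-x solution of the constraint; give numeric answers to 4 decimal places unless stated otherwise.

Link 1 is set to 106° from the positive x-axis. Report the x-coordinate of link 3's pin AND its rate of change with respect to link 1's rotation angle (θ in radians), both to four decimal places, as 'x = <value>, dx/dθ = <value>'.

geometry: r = 22 mm, L = 253 mm, e = 20 mm
crank pin P = (r cos θ, r sin θ) = (-6.064022, 21.147757)
h = r sin θ − e = 21.147757 − 20 = 1.147757
x = r cos θ + √(L² − h²) = -6.064022 + 252.997397 = 246.933375
dx/dθ = −r sin θ − h·r cos θ/√(L² − h²) (θ in radians; h = 1.147757) = -21.120247

x = 246.9334, dx/dθ = -21.1202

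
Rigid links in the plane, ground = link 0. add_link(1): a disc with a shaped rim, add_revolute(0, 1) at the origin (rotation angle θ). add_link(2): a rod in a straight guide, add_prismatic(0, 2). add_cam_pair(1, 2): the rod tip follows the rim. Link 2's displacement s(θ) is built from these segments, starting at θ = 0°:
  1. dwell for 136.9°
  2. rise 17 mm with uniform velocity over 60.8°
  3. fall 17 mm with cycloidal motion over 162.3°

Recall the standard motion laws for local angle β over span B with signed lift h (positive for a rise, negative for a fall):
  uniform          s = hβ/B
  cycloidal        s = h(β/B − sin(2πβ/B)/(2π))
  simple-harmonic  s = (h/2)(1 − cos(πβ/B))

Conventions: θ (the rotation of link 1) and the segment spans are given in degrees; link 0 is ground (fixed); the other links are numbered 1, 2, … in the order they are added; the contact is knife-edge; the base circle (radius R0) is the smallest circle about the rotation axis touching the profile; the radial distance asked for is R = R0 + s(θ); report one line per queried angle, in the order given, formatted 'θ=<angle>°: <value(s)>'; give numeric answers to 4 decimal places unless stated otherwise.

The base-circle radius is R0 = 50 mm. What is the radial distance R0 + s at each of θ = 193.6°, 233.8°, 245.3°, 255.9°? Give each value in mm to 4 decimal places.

segment 1 (0° to 136.9°, dwell): s unchanged at 0.0000
θ = 193.6° falls in segment 2 (136.9° to 197.7°, uniform, h = 17): β = 193.6 − 136.9 = 56.7°, B = 60.8°; Δs = 17·56.7/60.8 = 15.8536; s = 0.0000 + 15.8536 = 15.8536
segment 2 (136.9° to 197.7°, uniform, h = 17) is passed completely: s = 0.0000 + (17) = 17.0000
θ = 233.8° falls in segment 3 (197.7° to 360°, cycloidal, h = -17): β = 233.8 − 197.7 = 36.1°, B = 162.3°; Δs = -17·(0.2224 − sin(2π·0.2224)/(2π)) = -1.1161; s = 17.0000 − 1.1161 = 15.8839
θ = 245.3° falls in segment 3 (197.7° to 360°, cycloidal, h = -17): β = 245.3 − 197.7 = 47.6°, B = 162.3°; Δs = -17·(0.2933 − sin(2π·0.2933)/(2π)) = -2.3796; s = 17.0000 − 2.3796 = 14.6204
θ = 255.9° falls in segment 3 (197.7° to 360°, cycloidal, h = -17): β = 255.9 − 197.7 = 58.2°, B = 162.3°; Δs = -17·(0.3586 − sin(2π·0.3586)/(2π)) = -3.9963; s = 17.0000 − 3.9963 = 13.0037
θ=193.6°: R = R0 + s = 50 + 15.8536 = 65.8536
θ=233.8°: R = R0 + s = 50 + 15.8839 = 65.8839
θ=245.3°: R = R0 + s = 50 + 14.6204 = 64.6204
θ=255.9°: R = R0 + s = 50 + 13.0037 = 63.0037

θ=193.6°: 65.8536
θ=233.8°: 65.8839
θ=245.3°: 64.6204
θ=255.9°: 63.0037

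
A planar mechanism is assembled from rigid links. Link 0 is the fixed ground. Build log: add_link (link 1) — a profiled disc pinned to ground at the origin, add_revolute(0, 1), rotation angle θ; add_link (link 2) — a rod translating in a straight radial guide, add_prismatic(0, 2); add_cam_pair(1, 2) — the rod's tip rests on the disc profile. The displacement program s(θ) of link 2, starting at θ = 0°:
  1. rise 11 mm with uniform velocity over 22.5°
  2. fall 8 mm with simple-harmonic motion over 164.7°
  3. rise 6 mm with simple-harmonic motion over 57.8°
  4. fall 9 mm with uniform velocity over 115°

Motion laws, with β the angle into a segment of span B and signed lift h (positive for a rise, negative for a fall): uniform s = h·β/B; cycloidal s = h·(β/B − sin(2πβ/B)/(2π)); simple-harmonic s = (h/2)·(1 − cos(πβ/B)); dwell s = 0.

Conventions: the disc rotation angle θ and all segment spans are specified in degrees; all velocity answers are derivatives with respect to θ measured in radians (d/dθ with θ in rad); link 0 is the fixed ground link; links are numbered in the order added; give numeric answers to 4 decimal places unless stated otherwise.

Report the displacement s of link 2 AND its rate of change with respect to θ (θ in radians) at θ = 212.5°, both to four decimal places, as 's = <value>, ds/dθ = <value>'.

seg 1 [0°–22.5°] uniform, h=11: full span → s += 11 → s = 11.0000
seg 2 [22.5°–187.2°] simple-harmonic, h=-8: full span → s += -8 → s = 3.0000
seg 3 [187.2°–245°] simple-harmonic, h=6: θ=212.5° here. β=25.3, B=57.8. 6/2·(1 − cos(π·0.4377)) = 2.4167 → s = 5.4167
velocity in seg [187.2°–245°] (simple-harmonic), θ in radians: β = 25.3° = 0.4416 rad, B = 57.8° = 1.0088 rad; ds/dθ = (πh/(2B)) sin(πβ/B) = (π·6/(2·1.0088)) sin(π·0.4377) = 9.164282 mm/rad

s = 5.4167, ds/dθ = 9.1643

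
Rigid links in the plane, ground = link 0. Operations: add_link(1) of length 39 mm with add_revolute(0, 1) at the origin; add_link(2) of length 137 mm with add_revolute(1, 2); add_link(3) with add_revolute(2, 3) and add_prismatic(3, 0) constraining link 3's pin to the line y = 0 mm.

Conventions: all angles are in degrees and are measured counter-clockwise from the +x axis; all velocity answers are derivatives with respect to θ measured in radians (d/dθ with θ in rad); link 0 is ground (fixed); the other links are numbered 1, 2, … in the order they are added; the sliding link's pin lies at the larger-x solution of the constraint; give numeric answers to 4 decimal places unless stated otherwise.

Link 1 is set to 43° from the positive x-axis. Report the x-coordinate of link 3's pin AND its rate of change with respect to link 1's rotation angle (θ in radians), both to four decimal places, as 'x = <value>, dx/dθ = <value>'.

geometry: r = 39 mm, L = 137 mm, e = 0 mm
crank pin P = (r cos θ, r sin θ) = (28.522794, 26.597936)
h = r sin θ − e = 26.597936 − 0 = 26.597936
x = r cos θ + √(L² − h²) = 28.522794 + 134.393265 = 162.916060
dx/dθ = −r sin θ − h·r cos θ/√(L² − h²) (θ in radians; h = 26.597936) = -32.242917

x = 162.9161, dx/dθ = -32.2429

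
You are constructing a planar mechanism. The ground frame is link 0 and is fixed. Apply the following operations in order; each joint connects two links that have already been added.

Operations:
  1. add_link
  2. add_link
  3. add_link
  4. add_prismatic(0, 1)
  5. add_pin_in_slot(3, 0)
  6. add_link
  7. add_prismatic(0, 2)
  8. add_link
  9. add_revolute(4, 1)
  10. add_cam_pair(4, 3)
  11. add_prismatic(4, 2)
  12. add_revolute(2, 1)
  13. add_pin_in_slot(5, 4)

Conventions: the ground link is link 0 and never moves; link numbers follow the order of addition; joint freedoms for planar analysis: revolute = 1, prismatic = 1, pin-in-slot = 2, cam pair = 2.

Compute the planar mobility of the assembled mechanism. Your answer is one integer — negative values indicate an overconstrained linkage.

link 0 = ground. State L|J1|J2 = 1|0|0
+link1  2|0|0
+link2  3|0|0
+link3  4|0|0
P(0,1) f=1→J1  4|1|0
PS(3,0) f=2→J2  4|1|1
+link4  5|1|1
P(0,2) f=1→J1  5|2|1
+link5  6|2|1
R(4,1) f=1→J1  6|3|1
C(4,3) f=2→J2  6|3|2
P(4,2) f=1→J1  6|4|2
R(2,1) f=1→J1  6|5|2
PS(5,4) f=2→J2  6|5|3
M = 3(6−1)−2·5−3 = 15−10−3 = 2

M = 2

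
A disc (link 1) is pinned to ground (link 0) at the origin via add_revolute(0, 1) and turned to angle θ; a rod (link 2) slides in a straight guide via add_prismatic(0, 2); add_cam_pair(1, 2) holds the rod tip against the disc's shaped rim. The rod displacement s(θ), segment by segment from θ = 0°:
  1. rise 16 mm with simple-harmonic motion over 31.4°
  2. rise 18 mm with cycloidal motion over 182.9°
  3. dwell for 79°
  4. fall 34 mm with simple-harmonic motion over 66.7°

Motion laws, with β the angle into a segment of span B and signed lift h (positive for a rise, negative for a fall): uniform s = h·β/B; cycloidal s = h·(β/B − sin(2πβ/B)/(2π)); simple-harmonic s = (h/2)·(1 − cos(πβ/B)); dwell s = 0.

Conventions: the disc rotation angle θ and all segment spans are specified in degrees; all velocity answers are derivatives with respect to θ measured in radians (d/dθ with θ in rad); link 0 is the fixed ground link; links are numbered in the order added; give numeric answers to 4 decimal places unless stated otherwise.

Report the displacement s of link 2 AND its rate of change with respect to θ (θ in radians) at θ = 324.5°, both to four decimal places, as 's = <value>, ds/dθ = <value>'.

segment 1 (0° to 31.4°, simple-harmonic, h = 16) is passed completely: s = 0.0000 + (16) = 16.0000
segment 2 (31.4° to 214.3°, cycloidal, h = 18) is passed completely: s = 16.0000 + (18) = 34.0000
segment 3 (214.3° to 293.3°, dwell): s unchanged at 34.0000
θ = 324.5° falls in segment 4 (293.3° to 360°, simple-harmonic, h = -34): β = 324.5 − 293.3 = 31.2°, B = 66.7°; Δs = -34/2·(1 − cos(π·0.4678)) = -15.2814; s = 34.0000 − 15.2814 = 18.7186
velocity in seg [293.3°–360°] (simple-harmonic), θ in radians: β = 31.2° = 0.5445 rad, B = 66.7° = 1.1641 rad; ds/dθ = (πh/(2B)) sin(πβ/B) = (π·(-34)/(2·1.1641)) sin(π·0.4678) = -45.642034 mm/rad

s = 18.7186, ds/dθ = -45.6420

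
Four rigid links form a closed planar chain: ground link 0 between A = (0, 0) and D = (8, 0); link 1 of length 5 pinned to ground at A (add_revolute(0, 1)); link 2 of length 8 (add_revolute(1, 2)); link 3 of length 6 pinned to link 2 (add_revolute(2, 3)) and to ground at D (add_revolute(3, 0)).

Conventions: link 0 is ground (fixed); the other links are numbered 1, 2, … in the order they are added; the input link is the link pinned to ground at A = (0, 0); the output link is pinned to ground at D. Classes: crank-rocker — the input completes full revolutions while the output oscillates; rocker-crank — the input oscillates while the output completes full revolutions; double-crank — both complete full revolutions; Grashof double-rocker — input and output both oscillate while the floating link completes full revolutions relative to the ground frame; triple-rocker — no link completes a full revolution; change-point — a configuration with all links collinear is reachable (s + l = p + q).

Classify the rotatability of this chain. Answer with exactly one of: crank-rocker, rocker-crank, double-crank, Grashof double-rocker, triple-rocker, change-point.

lengths: ground=8, input=5, coupler=8, output=6
sorted: s=5 (shortest), l=8 (longest), p+q=14
s + l = 13 vs p + q = 14
s + l < p + q (Grashof) with shortest = input link → crank-rocker

crank-rocker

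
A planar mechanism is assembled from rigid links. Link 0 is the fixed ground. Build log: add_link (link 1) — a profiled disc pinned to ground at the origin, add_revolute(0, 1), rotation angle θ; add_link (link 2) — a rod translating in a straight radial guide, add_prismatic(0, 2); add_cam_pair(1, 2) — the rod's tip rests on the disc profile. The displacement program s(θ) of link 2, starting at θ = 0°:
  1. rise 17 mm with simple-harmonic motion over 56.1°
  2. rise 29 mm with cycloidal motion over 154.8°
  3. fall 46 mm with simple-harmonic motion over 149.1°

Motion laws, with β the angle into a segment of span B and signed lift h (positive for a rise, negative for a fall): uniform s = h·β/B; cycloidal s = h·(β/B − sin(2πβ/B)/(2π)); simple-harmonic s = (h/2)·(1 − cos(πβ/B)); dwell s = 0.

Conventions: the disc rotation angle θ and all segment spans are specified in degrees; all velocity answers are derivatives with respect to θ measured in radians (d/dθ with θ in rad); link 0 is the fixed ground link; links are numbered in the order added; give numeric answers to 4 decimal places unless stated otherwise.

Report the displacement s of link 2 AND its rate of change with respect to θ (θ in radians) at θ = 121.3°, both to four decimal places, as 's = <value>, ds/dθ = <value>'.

seg 1 [0°–56.1°] simple-harmonic, h=17: full span → s += 17 → s = 17.0000
seg 2 [56.1°–210.9°] cycloidal, h=29: θ=121.3° here. β=65.2, B=154.8. 29·(0.4212 − sin(2π·0.4212)/(2π)) = 10.0212 → s = 27.0212
velocity in seg [56.1°–210.9°] (cycloidal), θ in radians: β = 65.2° = 1.1380 rad, B = 154.8° = 2.7018 rad; ds/dθ = (h/B)(1 − cos(2πβ/B)) = (29/2.7018)(1 − cos(2π·0.4212)) = 20.178080 mm/rad

s = 27.0212, ds/dθ = 20.1781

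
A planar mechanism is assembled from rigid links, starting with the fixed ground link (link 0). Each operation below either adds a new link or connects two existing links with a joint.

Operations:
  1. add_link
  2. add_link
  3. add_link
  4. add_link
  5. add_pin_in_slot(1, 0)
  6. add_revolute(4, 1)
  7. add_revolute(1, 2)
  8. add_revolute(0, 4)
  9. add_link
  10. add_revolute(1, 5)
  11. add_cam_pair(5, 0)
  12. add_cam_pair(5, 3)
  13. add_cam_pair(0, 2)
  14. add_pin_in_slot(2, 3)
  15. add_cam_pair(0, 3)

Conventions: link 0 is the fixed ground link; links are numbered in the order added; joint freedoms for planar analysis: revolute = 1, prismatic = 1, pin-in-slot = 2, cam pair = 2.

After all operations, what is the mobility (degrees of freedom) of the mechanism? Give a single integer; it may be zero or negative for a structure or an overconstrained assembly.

link 0 = ground. State L|J1|J2 = 1|0|0
+link1  2|0|0
+link2  3|0|0
+link3  4|0|0
+link4  5|0|0
PS(1,0) f=2→J2  5|0|1
R(4,1) f=1→J1  5|1|1
R(1,2) f=1→J1  5|2|1
R(0,4) f=1→J1  5|3|1
+link5  6|3|1
R(1,5) f=1→J1  6|4|1
C(5,0) f=2→J2  6|4|2
C(5,3) f=2→J2  6|4|3
C(0,2) f=2→J2  6|4|4
PS(2,3) f=2→J2  6|4|5
C(0,3) f=2→J2  6|4|6
M = 3(6−1)−2·4−6 = 15−8−6 = 1

M = 1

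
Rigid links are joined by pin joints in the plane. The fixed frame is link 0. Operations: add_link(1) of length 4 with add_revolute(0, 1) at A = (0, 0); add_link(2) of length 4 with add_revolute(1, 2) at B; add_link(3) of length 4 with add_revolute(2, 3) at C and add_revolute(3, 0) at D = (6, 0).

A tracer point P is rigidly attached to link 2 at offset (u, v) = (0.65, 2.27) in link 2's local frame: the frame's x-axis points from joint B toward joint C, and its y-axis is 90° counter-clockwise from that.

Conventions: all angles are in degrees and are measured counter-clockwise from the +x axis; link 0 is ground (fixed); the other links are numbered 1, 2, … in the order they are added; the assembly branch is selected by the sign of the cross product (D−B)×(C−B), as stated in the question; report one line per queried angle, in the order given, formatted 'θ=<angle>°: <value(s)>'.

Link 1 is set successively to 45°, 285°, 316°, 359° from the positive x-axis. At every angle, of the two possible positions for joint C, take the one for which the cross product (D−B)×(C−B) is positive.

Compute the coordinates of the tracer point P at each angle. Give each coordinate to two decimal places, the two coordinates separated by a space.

A=(0,0), D=(6.00,0)
θ=45°: B = A + 4.00·(cos45°, sin45°) = (2.8284, 2.8284)
θ=45°: |BD| = 4.2496
θ=45°: circle(B,4.00) ∩ circle(D,4.00): a=2.1248, h=3.3890
θ=45°:   candidates: C₊=(6.6699,3.9435) cross=14.402; C₋=(2.1586,-1.1151) cross=-14.402
θ=45°:   branch + wants cross > 0 → take C=(6.6699,3.9435) (cross=14.402)
θ=45°: ex = (C−B)/|BC| = (0.9604,0.2788); ey = (-0.2788,0.9604)
θ=45°: P = B + 0.65·ex + 2.27·ey = (2.8198,5.1896)
θ=285°: B = A + 4.00·(cos285°, sin285°) = (1.0353, -3.8637)
θ=285°: |BD| = 6.2910
θ=285°: circle(B,4.00) ∩ circle(D,4.00): a=3.1455, h=2.4710
θ=285°:   candidates: C₊=(2.0000,0.0182) cross=15.545; C₋=(5.0352,-3.8819) cross=-15.545
θ=285°:   branch + wants cross > 0 → take C=(2.0000,0.0182) (cross=15.545)
θ=285°: ex = (C−B)/|BC| = (0.2412,0.9705); ey = (-0.9705,0.2412)
θ=285°: P = B + 0.65·ex + 2.27·ey = (-1.0109,-2.6854)
θ=316°: B = A + 4.00·(cos316°, sin316°) = (2.8774, -2.7786)
θ=316°: |BD| = 4.1799
θ=316°: circle(B,4.00) ∩ circle(D,4.00): a=2.0900, h=3.4106
θ=316°:   candidates: C₊=(2.1715,1.1586) cross=14.256; C₋=(6.7059,-3.9372) cross=-14.256
θ=316°:   branch + wants cross > 0 → take C=(2.1715,1.1586) (cross=14.256)
θ=316°: ex = (C−B)/|BC| = (-0.1765,0.9843); ey = (-0.9843,-0.1765)
θ=316°: P = B + 0.65·ex + 2.27·ey = (0.5283,-2.5394)
θ=359°: B = A + 4.00·(cos359°, sin359°) = (3.9994, -0.0698)
θ=359°: |BD| = 2.0018
θ=359°: circle(B,4.00) ∩ circle(D,4.00): a=1.0009, h=3.8727
θ=359°:   candidates: C₊=(4.8646,3.8355) cross=7.753; C₋=(5.1347,-3.9053) cross=-7.753
θ=359°:   branch + wants cross > 0 → take C=(4.8646,3.8355) (cross=7.753)
θ=359°: ex = (C−B)/|BC| = (0.2163,0.9763); ey = (-0.9763,0.2163)
θ=359°: P = B + 0.65·ex + 2.27·ey = (1.9237,1.0558)

θ=45°: 2.82 5.19
θ=285°: -1.01 -2.69
θ=316°: 0.53 -2.54
θ=359°: 1.92 1.06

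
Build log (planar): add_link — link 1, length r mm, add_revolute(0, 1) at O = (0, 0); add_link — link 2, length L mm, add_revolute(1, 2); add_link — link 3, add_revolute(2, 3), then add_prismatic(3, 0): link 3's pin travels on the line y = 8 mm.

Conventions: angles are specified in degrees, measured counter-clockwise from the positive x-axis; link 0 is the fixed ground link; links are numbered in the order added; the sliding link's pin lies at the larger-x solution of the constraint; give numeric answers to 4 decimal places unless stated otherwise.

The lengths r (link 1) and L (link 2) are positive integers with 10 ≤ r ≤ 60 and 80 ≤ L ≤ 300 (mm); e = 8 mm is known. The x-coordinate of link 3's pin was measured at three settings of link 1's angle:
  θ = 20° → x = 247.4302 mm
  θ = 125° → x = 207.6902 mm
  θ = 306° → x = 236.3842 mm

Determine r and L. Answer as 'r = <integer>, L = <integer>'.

constraint per measurement: (x − r cos θ)² + (r sin θ − e)² = L²
subtracting the θ₁ and θ₂ equations cancels the r² and L² terms:
r = (x₁² − x₂²) / (2[(x₁cos θ₁ + e sin θ₁) − (x₂cos θ₂ + e sin θ₂)]) = 26.0000 → r = 26
L² = (x₁ − r cos θ₁)² + (r sin θ₁ − e)² = 49728.9902 → L = 223.0000 → L = 223
check at θ₃=306°: x = 236.3842 (printed 236.3842) ✓

r = 26, L = 223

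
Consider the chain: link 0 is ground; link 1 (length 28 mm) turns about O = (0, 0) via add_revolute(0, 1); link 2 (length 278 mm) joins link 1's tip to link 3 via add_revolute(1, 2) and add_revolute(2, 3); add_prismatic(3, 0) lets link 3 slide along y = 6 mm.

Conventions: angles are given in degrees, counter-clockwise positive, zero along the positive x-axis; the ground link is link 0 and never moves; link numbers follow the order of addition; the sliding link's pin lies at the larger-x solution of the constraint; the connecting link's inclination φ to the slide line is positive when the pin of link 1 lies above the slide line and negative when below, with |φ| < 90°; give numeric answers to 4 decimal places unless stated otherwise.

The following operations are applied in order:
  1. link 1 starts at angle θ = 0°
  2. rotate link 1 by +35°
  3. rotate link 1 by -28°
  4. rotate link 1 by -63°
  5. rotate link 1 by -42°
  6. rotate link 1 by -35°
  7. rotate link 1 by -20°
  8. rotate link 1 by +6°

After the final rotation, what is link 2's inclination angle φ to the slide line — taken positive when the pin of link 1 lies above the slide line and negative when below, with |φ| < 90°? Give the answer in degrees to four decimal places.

geometry: r = 28 mm, L = 278 mm, e = 6 mm; θ starts at 0°
rotate link 1 by +35°: θ ← 0° +35° = 35°
rotate link 1 by -28°: θ ← 35° -28° = 7°
rotate link 1 by -63°: θ ← 7° -63° = -56°
rotate link 1 by -42°: θ ← -56° -42° = -98°
rotate link 1 by -35°: θ ← -98° -35° = -133°
rotate link 1 by -20°: θ ← -133° -20° = -153°
rotate link 1 by +6°: θ ← -153° +6° = -147°
h = r sin θ − e = -15.249893 − 6 = -21.249893
sin φ = h / L = -21.249893 / 278 = -0.07643846
φ = arcsin(-0.07643846) = -4.383878°

-4.3839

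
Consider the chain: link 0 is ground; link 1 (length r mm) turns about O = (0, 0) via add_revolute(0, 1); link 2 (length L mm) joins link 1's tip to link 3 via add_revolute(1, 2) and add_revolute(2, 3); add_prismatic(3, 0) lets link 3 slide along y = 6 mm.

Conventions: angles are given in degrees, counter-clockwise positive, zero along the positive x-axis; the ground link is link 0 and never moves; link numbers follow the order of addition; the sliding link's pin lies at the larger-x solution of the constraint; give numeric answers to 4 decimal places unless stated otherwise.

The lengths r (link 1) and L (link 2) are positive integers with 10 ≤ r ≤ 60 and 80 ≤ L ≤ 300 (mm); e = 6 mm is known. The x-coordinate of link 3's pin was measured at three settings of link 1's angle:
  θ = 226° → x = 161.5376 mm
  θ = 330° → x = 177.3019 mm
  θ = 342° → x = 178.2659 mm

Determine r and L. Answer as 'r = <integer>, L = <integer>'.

constraint per measurement: (x − r cos θ)² + (r sin θ − e)² = L²
subtracting the θ₁ and θ₂ equations cancels the r² and L² terms:
r = (x₁² − x₂²) / (2[(x₁cos θ₁ + e sin θ₁) − (x₂cos θ₂ + e sin θ₂)]) = 10.0000 → r = 10
L² = (x₁ − r cos θ₁)² + (r sin θ₁ − e)² = 28560.9859 → L = 169.0000 → L = 169
check at θ₃=342°: x = 178.2659 (printed 178.2659) ✓

r = 10, L = 169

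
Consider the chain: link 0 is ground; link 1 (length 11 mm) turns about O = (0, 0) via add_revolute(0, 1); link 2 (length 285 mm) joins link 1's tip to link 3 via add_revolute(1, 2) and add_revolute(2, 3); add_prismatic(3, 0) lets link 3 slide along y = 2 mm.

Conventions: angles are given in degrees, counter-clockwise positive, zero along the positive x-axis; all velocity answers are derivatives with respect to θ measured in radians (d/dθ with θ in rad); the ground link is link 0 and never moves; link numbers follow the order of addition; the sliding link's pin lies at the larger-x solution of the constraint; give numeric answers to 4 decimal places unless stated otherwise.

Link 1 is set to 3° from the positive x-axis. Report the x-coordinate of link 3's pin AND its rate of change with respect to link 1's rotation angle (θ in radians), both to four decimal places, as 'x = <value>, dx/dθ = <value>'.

geometry: r = 11 mm, L = 285 mm, e = 2 mm
crank pin P = (r cos θ, r sin θ) = (10.984925, 0.575696)
h = r sin θ − e = 0.575696 − 2 = -1.424304
x = r cos θ + √(L² − h²) = 10.984925 + 284.996441 = 295.981366
dx/dθ = −r sin θ − h·r cos θ/√(L² − h²) (θ in radians; h = -1.424304) = -0.520797

x = 295.9814, dx/dθ = -0.5208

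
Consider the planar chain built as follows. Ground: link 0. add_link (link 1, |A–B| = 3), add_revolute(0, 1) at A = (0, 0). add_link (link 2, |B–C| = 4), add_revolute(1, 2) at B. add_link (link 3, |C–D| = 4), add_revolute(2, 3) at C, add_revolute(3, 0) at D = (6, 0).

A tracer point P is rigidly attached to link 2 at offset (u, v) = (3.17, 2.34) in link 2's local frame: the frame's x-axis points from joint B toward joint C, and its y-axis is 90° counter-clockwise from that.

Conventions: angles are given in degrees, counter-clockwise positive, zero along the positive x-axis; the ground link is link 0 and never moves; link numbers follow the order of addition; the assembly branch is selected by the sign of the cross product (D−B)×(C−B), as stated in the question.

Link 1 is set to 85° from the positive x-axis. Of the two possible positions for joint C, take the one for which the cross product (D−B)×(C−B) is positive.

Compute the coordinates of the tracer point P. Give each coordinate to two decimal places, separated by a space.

A=(0,0), D=(6.00,0)
B = A + 3.00·(cos85°, sin85°) = (0.2615, 2.9886)
|BD| = 6.4701
circle(B,4.00) ∩ circle(D,4.00): a=3.2351, h=2.3525
  candidates: C₊=(4.2174,3.5808) cross=15.221; C₋=(2.0441,-0.5922) cross=-15.221
  branch + wants cross > 0 → take C=(4.2174,3.5808) (cross=15.221)
ex = (C−B)/|BC| = (0.9890,0.1481); ey = (-0.1481,0.9890)
P = B + 3.17·ex + 2.34·ey = (3.0501,5.7721)

3.05 5.77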